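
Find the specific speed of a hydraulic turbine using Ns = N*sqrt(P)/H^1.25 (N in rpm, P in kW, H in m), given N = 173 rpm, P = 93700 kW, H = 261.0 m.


Ns = 173 * 93700^0.5 / 261.0^1.25 = 50.4795


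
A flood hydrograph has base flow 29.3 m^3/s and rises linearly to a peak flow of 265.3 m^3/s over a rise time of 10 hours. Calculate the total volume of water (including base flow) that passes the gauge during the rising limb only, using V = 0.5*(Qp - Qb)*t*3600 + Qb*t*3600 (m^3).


V = 0.5*(265.3 - 29.3)*10*3600 + 29.3*10*3600 = 5.3028e+06 m^3


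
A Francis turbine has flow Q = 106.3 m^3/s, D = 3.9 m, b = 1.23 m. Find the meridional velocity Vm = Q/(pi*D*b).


Vm = 106.3 / (pi * 3.9 * 1.23) = 7.0536 m/s


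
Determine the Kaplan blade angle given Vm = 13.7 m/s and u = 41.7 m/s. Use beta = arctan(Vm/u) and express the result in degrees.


beta = arctan(13.7 / 41.7) = 18.1873 degrees


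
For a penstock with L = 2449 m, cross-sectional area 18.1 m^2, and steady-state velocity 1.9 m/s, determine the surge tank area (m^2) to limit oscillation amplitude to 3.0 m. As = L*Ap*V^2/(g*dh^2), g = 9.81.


As = 2449 * 18.1 * 1.9^2 / (9.81 * 3.0^2) = 1812.4375 m^2


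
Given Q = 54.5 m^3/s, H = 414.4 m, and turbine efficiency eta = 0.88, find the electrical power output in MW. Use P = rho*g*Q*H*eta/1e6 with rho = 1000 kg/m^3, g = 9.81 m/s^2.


P = 1000 * 9.81 * 54.5 * 414.4 * 0.88 / 1e6 = 194.9701 MW


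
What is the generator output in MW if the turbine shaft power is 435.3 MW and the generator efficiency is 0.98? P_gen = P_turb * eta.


P_gen = 435.3 * 0.98 = 426.5940 MW


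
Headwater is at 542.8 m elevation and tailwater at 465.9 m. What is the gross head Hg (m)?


Hg = 542.8 - 465.9 = 76.9000 m


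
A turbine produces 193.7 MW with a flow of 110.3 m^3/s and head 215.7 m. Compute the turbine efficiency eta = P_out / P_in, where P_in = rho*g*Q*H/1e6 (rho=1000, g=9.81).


P_in = 1000 * 9.81 * 110.3 * 215.7 / 1e6 = 233.3967 MW
eta = 193.7 / 233.3967 = 0.8299


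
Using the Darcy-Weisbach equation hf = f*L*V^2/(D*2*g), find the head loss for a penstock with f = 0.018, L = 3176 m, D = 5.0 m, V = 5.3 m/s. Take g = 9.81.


hf = 0.018 * 3176 * 5.3^2 / (5.0 * 2 * 9.81) = 16.3695 m


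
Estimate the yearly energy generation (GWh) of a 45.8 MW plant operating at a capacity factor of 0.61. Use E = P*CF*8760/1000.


E = 45.8 * 0.61 * 8760 / 1000 = 244.7369 GWh


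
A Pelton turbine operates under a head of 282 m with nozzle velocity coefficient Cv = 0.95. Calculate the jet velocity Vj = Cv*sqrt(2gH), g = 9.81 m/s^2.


Vj = 0.95 * sqrt(2*9.81*282) = 70.6639 m/s


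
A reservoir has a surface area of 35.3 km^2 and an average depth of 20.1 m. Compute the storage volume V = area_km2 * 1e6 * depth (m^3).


V = 35.3 * 1e6 * 20.1 = 7.0953e+08 m^3


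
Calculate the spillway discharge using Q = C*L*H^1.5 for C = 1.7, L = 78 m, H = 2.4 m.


Q = 1.7 * 78 * 2.4^1.5 = 493.0153 m^3/s


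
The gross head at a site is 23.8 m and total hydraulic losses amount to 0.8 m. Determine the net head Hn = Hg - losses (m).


Hn = 23.8 - 0.8 = 23.0000 m


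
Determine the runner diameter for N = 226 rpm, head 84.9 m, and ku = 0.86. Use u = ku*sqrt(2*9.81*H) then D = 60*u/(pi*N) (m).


u = 0.86 * sqrt(2*9.81*84.9) = 35.0996 m/s
D = 60 * 35.0996 / (pi * 226) = 2.9662 m


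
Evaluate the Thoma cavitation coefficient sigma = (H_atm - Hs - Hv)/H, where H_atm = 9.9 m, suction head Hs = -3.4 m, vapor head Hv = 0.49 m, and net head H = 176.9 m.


sigma = (9.9 - (-3.4) - 0.49) / 176.9 = 0.0724


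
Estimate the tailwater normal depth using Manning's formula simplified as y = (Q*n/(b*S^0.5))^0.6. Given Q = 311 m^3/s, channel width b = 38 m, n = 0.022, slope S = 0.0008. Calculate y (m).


y = (311 * 0.022 / (38 * 0.0008^0.5))^0.6 = 3.0361 m


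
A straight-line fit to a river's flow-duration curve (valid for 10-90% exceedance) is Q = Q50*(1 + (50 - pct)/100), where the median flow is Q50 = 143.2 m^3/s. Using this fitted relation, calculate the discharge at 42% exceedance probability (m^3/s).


Q = 143.2 * (1 + (50 - 42)/100) = 154.6560 m^3/s


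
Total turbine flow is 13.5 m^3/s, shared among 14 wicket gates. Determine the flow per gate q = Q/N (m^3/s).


q = 13.5 / 14 = 0.9643 m^3/s


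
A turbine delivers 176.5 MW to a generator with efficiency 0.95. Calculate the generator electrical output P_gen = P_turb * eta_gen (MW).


P_gen = 176.5 * 0.95 = 167.6750 MW


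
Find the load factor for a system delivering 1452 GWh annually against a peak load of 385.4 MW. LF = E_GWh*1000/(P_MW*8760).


LF = 1452 * 1000 / (385.4 * 8760) = 0.4301


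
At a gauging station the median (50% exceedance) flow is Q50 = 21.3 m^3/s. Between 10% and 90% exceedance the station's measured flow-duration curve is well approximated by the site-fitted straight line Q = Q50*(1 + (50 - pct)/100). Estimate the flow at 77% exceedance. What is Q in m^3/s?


Q = 21.3 * (1 + (50 - 77)/100) = 15.5490 m^3/s


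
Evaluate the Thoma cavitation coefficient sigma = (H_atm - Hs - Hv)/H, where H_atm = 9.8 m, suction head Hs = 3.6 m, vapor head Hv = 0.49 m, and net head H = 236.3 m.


sigma = (9.8 - 3.6 - 0.49) / 236.3 = 0.0242


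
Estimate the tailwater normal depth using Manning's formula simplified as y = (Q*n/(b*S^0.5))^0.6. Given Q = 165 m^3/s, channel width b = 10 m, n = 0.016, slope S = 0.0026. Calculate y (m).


y = (165 * 0.016 / (10 * 0.0026^0.5))^0.6 = 2.6821 m


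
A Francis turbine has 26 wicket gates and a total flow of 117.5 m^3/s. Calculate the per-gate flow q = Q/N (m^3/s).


q = 117.5 / 26 = 4.5192 m^3/s


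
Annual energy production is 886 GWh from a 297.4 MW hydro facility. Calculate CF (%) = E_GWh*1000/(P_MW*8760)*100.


CF = 886 * 1000 / (297.4 * 8760) * 100 = 34.0086 %


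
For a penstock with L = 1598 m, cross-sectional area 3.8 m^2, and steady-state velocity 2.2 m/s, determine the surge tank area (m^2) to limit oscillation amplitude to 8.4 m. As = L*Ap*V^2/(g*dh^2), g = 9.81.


As = 1598 * 3.8 * 2.2^2 / (9.81 * 8.4^2) = 42.4598 m^2


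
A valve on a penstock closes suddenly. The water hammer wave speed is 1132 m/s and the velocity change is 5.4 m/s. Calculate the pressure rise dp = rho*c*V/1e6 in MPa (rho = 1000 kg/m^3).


dp = 1000 * 1132 * 5.4 / 1e6 = 6.1128 MPa


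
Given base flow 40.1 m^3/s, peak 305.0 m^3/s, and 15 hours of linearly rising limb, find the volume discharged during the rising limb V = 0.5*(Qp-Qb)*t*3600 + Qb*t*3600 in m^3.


V = 0.5*(305.0 - 40.1)*15*3600 + 40.1*15*3600 = 9.3177e+06 m^3


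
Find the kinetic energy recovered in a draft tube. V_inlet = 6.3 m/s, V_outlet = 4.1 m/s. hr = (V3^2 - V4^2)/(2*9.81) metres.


hr = (6.3^2 - 4.1^2) / (2*9.81) = 1.1662 m


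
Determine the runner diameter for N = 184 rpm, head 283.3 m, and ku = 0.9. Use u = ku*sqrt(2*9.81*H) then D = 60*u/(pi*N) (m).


u = 0.9 * sqrt(2*9.81*283.3) = 67.0989 m/s
D = 60 * 67.0989 / (pi * 184) = 6.9646 m


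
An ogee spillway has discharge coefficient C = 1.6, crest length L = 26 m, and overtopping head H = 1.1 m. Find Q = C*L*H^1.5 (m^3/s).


Q = 1.6 * 26 * 1.1^1.5 = 47.9935 m^3/s


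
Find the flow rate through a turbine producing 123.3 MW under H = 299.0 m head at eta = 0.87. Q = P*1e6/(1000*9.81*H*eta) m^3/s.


Q = 123.3 * 1e6 / (1000 * 9.81 * 299.0 * 0.87) = 48.3174 m^3/s


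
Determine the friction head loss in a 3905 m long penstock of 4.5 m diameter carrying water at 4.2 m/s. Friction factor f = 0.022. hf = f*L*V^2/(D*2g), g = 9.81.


hf = 0.022 * 3905 * 4.2^2 / (4.5 * 2 * 9.81) = 17.1645 m


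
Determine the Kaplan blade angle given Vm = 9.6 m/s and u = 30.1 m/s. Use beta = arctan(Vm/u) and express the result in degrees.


beta = arctan(9.6 / 30.1) = 17.6894 degrees


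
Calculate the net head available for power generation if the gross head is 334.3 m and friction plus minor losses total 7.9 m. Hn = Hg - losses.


Hn = 334.3 - 7.9 = 326.4000 m


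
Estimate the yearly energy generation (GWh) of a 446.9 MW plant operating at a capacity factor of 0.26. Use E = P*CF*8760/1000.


E = 446.9 * 0.26 * 8760 / 1000 = 1017.8594 GWh


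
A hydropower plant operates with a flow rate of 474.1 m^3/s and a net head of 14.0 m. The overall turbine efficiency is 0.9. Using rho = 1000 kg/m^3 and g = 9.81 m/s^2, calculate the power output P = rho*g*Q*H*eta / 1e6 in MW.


P = 1000 * 9.81 * 474.1 * 14.0 * 0.9 / 1e6 = 58.6016 MW


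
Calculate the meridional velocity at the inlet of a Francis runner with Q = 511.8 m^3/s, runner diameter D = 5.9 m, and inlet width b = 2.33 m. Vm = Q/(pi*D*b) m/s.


Vm = 511.8 / (pi * 5.9 * 2.33) = 11.8507 m/s


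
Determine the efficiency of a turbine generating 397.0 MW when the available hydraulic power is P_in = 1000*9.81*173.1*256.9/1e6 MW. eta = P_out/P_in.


P_in = 1000 * 9.81 * 173.1 * 256.9 / 1e6 = 436.2447 MW
eta = 397.0 / 436.2447 = 0.9100


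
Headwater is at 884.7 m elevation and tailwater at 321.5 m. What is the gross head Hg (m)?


Hg = 884.7 - 321.5 = 563.2000 m


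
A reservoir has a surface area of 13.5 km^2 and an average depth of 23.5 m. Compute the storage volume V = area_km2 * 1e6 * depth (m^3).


V = 13.5 * 1e6 * 23.5 = 3.1725e+08 m^3


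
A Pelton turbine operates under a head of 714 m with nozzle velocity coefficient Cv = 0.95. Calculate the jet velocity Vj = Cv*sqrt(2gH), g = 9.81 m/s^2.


Vj = 0.95 * sqrt(2*9.81*714) = 112.4404 m/s


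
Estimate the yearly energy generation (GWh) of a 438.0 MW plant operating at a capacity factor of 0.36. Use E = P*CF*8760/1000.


E = 438.0 * 0.36 * 8760 / 1000 = 1381.2768 GWh


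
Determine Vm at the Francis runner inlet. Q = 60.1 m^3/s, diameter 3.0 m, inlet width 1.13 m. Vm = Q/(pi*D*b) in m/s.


Vm = 60.1 / (pi * 3.0 * 1.13) = 5.6432 m/s


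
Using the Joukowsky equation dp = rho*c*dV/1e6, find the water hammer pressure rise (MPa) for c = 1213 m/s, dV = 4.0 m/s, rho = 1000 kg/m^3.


dp = 1000 * 1213 * 4.0 / 1e6 = 4.8520 MPa


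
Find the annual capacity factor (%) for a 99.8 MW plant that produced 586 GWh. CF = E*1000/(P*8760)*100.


CF = 586 * 1000 / (99.8 * 8760) * 100 = 67.0290 %


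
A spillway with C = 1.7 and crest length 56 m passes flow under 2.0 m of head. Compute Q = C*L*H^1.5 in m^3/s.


Q = 1.7 * 56 * 2.0^1.5 = 269.2663 m^3/s


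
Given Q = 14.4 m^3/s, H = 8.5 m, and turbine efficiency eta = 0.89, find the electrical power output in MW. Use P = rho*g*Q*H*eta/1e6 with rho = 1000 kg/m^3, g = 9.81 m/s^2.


P = 1000 * 9.81 * 14.4 * 8.5 * 0.89 / 1e6 = 1.0687 MW


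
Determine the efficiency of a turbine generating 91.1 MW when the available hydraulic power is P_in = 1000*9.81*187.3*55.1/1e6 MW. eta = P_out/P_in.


P_in = 1000 * 9.81 * 187.3 * 55.1 / 1e6 = 101.2415 MW
eta = 91.1 / 101.2415 = 0.8998


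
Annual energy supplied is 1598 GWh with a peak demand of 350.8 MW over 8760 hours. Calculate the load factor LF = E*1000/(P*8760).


LF = 1598 * 1000 / (350.8 * 8760) = 0.5200


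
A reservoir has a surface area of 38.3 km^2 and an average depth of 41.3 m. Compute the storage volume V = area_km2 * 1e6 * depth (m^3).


V = 38.3 * 1e6 * 41.3 = 1.5818e+09 m^3


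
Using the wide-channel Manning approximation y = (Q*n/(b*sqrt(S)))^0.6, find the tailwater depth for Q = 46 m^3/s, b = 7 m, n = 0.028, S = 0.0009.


y = (46 * 0.028 / (7 * 0.0009^0.5))^0.6 = 2.9691 m


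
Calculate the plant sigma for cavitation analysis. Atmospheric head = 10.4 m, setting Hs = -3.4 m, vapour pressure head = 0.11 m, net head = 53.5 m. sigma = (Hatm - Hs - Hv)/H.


sigma = (10.4 - (-3.4) - 0.11) / 53.5 = 0.2559


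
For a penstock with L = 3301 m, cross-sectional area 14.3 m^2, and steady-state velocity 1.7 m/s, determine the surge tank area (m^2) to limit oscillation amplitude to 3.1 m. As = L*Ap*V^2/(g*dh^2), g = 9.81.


As = 3301 * 14.3 * 1.7^2 / (9.81 * 3.1^2) = 1447.0616 m^2


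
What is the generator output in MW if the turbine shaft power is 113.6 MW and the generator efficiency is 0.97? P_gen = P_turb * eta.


P_gen = 113.6 * 0.97 = 110.1920 MW


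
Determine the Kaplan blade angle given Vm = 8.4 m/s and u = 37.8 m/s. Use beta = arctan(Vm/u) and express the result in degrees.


beta = arctan(8.4 / 37.8) = 12.5288 degrees


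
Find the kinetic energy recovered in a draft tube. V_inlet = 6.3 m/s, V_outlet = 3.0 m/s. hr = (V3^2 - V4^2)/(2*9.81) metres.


hr = (6.3^2 - 3.0^2) / (2*9.81) = 1.5642 m


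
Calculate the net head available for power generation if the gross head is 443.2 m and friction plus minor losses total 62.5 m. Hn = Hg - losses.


Hn = 443.2 - 62.5 = 380.7000 m


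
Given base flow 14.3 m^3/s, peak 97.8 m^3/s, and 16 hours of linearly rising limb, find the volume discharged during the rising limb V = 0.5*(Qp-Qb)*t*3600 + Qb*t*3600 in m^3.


V = 0.5*(97.8 - 14.3)*16*3600 + 14.3*16*3600 = 3.2285e+06 m^3


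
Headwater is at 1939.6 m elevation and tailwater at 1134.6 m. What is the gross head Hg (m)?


Hg = 1939.6 - 1134.6 = 805.0000 m


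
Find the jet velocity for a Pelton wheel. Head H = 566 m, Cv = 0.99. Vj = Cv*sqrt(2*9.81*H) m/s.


Vj = 0.99 * sqrt(2*9.81*566) = 104.3261 m/s


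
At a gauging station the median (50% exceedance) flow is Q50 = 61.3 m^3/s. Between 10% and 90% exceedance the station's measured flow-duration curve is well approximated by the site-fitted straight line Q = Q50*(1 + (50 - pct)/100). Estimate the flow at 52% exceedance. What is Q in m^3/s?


Q = 61.3 * (1 + (50 - 52)/100) = 60.0740 m^3/s


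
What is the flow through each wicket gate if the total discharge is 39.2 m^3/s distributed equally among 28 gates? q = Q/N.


q = 39.2 / 28 = 1.4000 m^3/s


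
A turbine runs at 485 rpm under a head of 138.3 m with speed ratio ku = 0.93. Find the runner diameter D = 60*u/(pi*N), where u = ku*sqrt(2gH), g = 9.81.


u = 0.93 * sqrt(2*9.81*138.3) = 48.4444 m/s
D = 60 * 48.4444 / (pi * 485) = 1.9077 m


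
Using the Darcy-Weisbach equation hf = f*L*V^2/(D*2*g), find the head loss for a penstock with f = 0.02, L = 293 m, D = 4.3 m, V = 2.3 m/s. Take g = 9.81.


hf = 0.02 * 293 * 2.3^2 / (4.3 * 2 * 9.81) = 0.3674 m


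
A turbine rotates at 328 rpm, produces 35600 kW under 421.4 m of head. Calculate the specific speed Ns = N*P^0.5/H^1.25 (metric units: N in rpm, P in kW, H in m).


Ns = 328 * 35600^0.5 / 421.4^1.25 = 32.4139


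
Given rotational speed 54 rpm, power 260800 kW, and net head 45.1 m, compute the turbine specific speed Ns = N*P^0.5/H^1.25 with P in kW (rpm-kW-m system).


Ns = 54 * 260800^0.5 / 45.1^1.25 = 235.9537


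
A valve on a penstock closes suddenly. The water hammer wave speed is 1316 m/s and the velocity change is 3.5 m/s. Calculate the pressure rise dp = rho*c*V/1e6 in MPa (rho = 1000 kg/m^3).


dp = 1000 * 1316 * 3.5 / 1e6 = 4.6060 MPa


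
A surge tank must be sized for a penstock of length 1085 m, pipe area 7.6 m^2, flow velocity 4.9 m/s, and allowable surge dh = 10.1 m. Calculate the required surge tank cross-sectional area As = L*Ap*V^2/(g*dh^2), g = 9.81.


As = 1085 * 7.6 * 4.9^2 / (9.81 * 10.1^2) = 197.8444 m^2


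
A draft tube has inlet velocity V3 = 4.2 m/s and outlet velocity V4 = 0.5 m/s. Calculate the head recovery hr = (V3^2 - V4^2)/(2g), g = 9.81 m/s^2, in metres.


hr = (4.2^2 - 0.5^2) / (2*9.81) = 0.8863 m


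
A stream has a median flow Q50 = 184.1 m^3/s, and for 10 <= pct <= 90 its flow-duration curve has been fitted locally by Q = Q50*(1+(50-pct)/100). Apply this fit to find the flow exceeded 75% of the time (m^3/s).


Q = 184.1 * (1 + (50 - 75)/100) = 138.0750 m^3/s


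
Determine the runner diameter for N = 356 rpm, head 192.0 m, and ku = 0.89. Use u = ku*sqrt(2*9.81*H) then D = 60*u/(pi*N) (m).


u = 0.89 * sqrt(2*9.81*192.0) = 54.6248 m/s
D = 60 * 54.6248 / (pi * 356) = 2.9305 m


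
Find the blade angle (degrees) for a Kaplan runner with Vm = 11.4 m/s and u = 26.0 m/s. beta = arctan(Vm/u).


beta = arctan(11.4 / 26.0) = 23.6756 degrees


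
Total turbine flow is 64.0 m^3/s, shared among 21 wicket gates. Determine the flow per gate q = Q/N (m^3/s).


q = 64.0 / 21 = 3.0476 m^3/s


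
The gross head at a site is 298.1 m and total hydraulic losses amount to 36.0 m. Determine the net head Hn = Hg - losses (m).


Hn = 298.1 - 36.0 = 262.1000 m


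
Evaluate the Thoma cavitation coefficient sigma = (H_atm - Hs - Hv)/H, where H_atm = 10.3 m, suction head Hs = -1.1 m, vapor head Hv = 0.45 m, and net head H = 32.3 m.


sigma = (10.3 - (-1.1) - 0.45) / 32.3 = 0.3390


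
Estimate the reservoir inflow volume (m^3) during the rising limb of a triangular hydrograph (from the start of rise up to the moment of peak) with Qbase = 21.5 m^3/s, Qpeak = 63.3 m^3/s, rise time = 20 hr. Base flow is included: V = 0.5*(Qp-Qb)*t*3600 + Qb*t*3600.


V = 0.5*(63.3 - 21.5)*20*3600 + 21.5*20*3600 = 3.0528e+06 m^3


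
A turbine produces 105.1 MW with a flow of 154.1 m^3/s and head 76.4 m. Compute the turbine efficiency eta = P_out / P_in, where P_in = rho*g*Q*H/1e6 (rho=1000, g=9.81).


P_in = 1000 * 9.81 * 154.1 * 76.4 / 1e6 = 115.4955 MW
eta = 105.1 / 115.4955 = 0.9100


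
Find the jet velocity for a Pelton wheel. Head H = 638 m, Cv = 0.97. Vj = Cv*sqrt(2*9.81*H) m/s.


Vj = 0.97 * sqrt(2*9.81*638) = 108.5254 m/s


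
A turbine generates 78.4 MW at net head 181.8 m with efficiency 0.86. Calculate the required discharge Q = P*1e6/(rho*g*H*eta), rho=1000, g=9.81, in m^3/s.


Q = 78.4 * 1e6 / (1000 * 9.81 * 181.8 * 0.86) = 51.1157 m^3/s


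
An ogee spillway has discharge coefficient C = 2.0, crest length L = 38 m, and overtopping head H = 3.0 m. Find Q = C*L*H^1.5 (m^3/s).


Q = 2.0 * 38 * 3.0^1.5 = 394.9076 m^3/s


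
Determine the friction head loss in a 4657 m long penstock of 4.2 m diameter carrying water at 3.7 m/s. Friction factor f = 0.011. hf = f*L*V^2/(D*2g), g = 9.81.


hf = 0.011 * 4657 * 3.7^2 / (4.2 * 2 * 9.81) = 8.5105 m


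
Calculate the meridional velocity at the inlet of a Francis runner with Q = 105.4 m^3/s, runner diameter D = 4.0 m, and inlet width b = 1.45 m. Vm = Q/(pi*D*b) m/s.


Vm = 105.4 / (pi * 4.0 * 1.45) = 5.7845 m/s


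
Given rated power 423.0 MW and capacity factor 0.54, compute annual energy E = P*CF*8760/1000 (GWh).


E = 423.0 * 0.54 * 8760 / 1000 = 2000.9592 GWh


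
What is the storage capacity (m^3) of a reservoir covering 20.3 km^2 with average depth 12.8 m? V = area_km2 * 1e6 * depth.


V = 20.3 * 1e6 * 12.8 = 2.5984e+08 m^3


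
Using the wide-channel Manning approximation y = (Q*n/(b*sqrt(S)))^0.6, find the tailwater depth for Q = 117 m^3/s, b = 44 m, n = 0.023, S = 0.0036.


y = (117 * 0.023 / (44 * 0.0036^0.5))^0.6 = 1.0115 m


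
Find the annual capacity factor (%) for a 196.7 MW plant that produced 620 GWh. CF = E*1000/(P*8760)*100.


CF = 620 * 1000 / (196.7 * 8760) * 100 = 35.9818 %


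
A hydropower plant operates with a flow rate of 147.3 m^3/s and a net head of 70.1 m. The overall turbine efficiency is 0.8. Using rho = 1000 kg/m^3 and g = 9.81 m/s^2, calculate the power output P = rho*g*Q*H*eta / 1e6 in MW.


P = 1000 * 9.81 * 147.3 * 70.1 * 0.8 / 1e6 = 81.0363 MW


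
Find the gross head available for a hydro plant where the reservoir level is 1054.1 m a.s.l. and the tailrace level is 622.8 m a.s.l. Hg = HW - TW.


Hg = 1054.1 - 622.8 = 431.3000 m


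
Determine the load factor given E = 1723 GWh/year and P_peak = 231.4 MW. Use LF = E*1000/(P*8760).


LF = 1723 * 1000 / (231.4 * 8760) = 0.8500


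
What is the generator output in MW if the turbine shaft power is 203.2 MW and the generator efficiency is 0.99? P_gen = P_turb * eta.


P_gen = 203.2 * 0.99 = 201.1680 MW


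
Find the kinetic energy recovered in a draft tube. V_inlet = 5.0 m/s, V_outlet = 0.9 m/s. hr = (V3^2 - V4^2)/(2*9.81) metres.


hr = (5.0^2 - 0.9^2) / (2*9.81) = 1.2329 m


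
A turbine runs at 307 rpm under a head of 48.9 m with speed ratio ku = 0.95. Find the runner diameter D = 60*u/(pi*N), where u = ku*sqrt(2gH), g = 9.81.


u = 0.95 * sqrt(2*9.81*48.9) = 29.4257 m/s
D = 60 * 29.4257 / (pi * 307) = 1.8306 m


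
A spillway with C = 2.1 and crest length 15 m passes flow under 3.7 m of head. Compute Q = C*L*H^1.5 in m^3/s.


Q = 2.1 * 15 * 3.7^1.5 = 224.1884 m^3/s


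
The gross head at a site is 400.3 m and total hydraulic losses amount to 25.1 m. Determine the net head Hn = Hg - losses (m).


Hn = 400.3 - 25.1 = 375.2000 m


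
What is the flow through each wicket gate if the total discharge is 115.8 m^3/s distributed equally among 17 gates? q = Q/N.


q = 115.8 / 17 = 6.8118 m^3/s


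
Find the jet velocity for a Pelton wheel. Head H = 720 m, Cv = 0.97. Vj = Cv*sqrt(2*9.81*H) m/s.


Vj = 0.97 * sqrt(2*9.81*720) = 115.2889 m/s


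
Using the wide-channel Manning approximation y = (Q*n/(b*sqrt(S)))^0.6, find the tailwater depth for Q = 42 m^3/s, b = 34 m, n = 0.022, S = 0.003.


y = (42 * 0.022 / (34 * 0.003^0.5))^0.6 = 0.6567 m


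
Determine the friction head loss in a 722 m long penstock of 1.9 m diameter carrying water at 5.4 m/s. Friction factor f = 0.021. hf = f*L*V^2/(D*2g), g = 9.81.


hf = 0.021 * 722 * 5.4^2 / (1.9 * 2 * 9.81) = 11.8602 m


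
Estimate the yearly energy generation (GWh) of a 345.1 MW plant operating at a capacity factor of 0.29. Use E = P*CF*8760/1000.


E = 345.1 * 0.29 * 8760 / 1000 = 876.6920 GWh


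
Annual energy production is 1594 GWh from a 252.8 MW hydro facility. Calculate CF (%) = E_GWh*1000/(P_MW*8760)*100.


CF = 1594 * 1000 / (252.8 * 8760) * 100 = 71.9792 %


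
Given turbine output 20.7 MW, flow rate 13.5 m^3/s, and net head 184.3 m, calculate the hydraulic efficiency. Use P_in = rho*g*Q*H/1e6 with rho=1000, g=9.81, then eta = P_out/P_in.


P_in = 1000 * 9.81 * 13.5 * 184.3 / 1e6 = 24.4078 MW
eta = 20.7 / 24.4078 = 0.8481


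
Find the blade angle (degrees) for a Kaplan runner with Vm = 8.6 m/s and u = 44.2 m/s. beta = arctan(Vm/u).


beta = arctan(8.6 / 44.2) = 11.0105 degrees


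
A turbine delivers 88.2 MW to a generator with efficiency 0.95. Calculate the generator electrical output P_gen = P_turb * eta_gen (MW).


P_gen = 88.2 * 0.95 = 83.7900 MW


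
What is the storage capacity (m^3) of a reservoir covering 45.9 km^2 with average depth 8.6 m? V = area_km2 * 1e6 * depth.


V = 45.9 * 1e6 * 8.6 = 3.9474e+08 m^3


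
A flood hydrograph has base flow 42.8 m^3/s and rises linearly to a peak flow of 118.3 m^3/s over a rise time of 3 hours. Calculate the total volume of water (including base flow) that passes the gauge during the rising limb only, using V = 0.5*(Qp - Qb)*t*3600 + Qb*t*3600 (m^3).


V = 0.5*(118.3 - 42.8)*3*3600 + 42.8*3*3600 = 869940.0000 m^3


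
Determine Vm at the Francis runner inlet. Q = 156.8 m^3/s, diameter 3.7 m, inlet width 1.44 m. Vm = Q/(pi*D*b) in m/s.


Vm = 156.8 / (pi * 3.7 * 1.44) = 9.3677 m/s


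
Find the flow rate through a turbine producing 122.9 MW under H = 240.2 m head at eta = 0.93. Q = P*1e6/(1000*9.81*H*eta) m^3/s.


Q = 122.9 * 1e6 / (1000 * 9.81 * 240.2 * 0.93) = 56.0824 m^3/s


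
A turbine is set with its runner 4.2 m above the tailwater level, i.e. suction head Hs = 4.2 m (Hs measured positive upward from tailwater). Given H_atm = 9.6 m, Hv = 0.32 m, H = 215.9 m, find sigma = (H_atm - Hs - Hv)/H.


sigma = (9.6 - 4.2 - 0.32) / 215.9 = 0.0235


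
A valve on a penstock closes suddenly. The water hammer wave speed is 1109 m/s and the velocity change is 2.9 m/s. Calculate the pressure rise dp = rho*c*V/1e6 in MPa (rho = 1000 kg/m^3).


dp = 1000 * 1109 * 2.9 / 1e6 = 3.2161 MPa


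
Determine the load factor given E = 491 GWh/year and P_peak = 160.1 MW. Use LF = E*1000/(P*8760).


LF = 491 * 1000 / (160.1 * 8760) = 0.3501


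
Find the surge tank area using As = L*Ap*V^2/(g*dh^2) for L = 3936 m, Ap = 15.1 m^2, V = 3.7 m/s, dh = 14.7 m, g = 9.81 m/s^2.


As = 3936 * 15.1 * 3.7^2 / (9.81 * 14.7^2) = 383.8237 m^2


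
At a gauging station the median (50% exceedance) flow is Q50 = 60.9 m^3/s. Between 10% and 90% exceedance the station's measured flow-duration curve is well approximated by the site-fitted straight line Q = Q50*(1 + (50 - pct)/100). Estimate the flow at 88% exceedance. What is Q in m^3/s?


Q = 60.9 * (1 + (50 - 88)/100) = 37.7580 m^3/s


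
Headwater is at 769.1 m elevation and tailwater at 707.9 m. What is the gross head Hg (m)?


Hg = 769.1 - 707.9 = 61.2000 m


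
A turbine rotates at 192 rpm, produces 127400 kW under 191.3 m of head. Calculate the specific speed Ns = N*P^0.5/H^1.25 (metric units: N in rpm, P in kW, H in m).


Ns = 192 * 127400^0.5 / 191.3^1.25 = 96.3257


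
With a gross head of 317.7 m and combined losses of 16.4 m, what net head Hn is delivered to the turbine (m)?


Hn = 317.7 - 16.4 = 301.3000 m


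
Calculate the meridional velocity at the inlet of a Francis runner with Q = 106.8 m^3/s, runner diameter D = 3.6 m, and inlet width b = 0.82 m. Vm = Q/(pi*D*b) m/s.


Vm = 106.8 / (pi * 3.6 * 0.82) = 11.5161 m/s


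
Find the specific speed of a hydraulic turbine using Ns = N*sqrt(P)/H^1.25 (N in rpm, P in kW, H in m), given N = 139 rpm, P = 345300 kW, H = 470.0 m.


Ns = 139 * 345300^0.5 / 470.0^1.25 = 37.3242


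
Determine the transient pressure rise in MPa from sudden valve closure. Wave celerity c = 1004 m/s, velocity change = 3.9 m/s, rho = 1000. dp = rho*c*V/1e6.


dp = 1000 * 1004 * 3.9 / 1e6 = 3.9156 MPa


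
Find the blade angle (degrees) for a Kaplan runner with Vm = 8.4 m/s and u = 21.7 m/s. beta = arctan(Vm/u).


beta = arctan(8.4 / 21.7) = 21.1613 degrees


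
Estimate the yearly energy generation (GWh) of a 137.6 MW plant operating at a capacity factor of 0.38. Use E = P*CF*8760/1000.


E = 137.6 * 0.38 * 8760 / 1000 = 458.0429 GWh


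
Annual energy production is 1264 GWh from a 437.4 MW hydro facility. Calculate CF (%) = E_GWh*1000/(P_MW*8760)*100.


CF = 1264 * 1000 / (437.4 * 8760) * 100 = 32.9886 %


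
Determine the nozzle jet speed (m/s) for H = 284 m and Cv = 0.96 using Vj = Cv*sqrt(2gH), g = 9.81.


Vj = 0.96 * sqrt(2*9.81*284) = 71.6605 m/s


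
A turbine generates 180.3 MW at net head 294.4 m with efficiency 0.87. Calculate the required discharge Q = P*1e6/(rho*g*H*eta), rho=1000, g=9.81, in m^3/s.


Q = 180.3 * 1e6 / (1000 * 9.81 * 294.4 * 0.87) = 71.7579 m^3/s


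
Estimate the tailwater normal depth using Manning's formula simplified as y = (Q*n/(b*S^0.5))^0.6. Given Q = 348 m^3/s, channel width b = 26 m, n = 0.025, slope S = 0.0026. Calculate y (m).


y = (348 * 0.025 / (26 * 0.0026^0.5))^0.6 = 3.0920 m


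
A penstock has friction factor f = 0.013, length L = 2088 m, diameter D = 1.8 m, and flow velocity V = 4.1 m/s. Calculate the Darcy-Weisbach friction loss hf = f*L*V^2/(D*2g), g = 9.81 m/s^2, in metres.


hf = 0.013 * 2088 * 4.1^2 / (1.8 * 2 * 9.81) = 12.9202 m


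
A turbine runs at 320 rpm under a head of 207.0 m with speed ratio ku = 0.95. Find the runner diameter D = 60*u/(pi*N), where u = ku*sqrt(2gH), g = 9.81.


u = 0.95 * sqrt(2*9.81*207.0) = 60.5422 m/s
D = 60 * 60.5422 / (pi * 320) = 3.6133 m


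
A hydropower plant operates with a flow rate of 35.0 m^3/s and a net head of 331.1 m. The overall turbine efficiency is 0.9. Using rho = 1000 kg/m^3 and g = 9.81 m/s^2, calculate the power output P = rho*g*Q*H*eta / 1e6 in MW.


P = 1000 * 9.81 * 35.0 * 331.1 * 0.9 / 1e6 = 102.3149 MW


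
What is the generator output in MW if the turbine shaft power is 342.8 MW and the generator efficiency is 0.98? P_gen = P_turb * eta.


P_gen = 342.8 * 0.98 = 335.9440 MW


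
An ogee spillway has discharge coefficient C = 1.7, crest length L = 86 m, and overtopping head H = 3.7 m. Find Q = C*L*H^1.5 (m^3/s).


Q = 1.7 * 86 * 3.7^1.5 = 1040.5189 m^3/s


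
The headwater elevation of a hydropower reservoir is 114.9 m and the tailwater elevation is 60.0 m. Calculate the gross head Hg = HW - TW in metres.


Hg = 114.9 - 60.0 = 54.9000 m


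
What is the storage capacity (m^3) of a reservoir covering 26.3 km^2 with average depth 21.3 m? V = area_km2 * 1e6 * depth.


V = 26.3 * 1e6 * 21.3 = 5.6019e+08 m^3


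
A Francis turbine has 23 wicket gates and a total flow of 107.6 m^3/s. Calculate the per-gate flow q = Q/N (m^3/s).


q = 107.6 / 23 = 4.6783 m^3/s


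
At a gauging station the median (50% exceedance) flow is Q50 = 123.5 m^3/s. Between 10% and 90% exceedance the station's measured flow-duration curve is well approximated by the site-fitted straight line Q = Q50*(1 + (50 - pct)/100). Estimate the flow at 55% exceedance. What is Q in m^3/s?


Q = 123.5 * (1 + (50 - 55)/100) = 117.3250 m^3/s


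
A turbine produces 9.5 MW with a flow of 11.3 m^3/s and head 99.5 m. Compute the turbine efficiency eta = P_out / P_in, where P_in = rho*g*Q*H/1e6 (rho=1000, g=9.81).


P_in = 1000 * 9.81 * 11.3 * 99.5 / 1e6 = 11.0299 MW
eta = 9.5 / 11.0299 = 0.8613


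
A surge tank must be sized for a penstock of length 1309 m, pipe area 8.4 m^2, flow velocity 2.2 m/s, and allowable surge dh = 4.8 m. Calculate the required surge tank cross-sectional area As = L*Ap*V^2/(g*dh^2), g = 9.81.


As = 1309 * 8.4 * 2.2^2 / (9.81 * 4.8^2) = 235.4577 m^2


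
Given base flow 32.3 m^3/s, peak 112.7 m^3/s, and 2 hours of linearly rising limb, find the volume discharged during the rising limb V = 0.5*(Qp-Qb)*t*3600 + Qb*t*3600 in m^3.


V = 0.5*(112.7 - 32.3)*2*3600 + 32.3*2*3600 = 522000.0000 m^3


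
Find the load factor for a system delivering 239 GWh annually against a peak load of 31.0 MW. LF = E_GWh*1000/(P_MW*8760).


LF = 239 * 1000 / (31.0 * 8760) = 0.8801


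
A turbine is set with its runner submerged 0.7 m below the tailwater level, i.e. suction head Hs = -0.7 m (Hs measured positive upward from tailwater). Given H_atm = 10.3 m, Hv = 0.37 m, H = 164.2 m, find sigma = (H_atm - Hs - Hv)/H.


sigma = (10.3 - (-0.7) - 0.37) / 164.2 = 0.0647


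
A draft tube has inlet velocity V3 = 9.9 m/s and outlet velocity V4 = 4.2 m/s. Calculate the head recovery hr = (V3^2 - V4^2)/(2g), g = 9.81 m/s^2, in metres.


hr = (9.9^2 - 4.2^2) / (2*9.81) = 4.0963 m


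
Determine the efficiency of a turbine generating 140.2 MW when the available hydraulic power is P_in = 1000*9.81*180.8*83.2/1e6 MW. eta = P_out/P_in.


P_in = 1000 * 9.81 * 180.8 * 83.2 / 1e6 = 147.5675 MW
eta = 140.2 / 147.5675 = 0.9501


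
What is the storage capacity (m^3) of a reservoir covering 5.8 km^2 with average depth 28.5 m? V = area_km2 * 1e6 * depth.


V = 5.8 * 1e6 * 28.5 = 1.6530e+08 m^3


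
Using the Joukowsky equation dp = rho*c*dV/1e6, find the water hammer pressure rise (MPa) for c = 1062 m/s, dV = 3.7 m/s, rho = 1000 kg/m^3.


dp = 1000 * 1062 * 3.7 / 1e6 = 3.9294 MPa


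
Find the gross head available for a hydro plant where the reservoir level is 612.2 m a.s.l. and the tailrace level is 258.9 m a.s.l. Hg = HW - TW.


Hg = 612.2 - 258.9 = 353.3000 m


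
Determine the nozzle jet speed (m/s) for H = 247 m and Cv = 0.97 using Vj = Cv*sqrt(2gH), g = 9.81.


Vj = 0.97 * sqrt(2*9.81*247) = 67.5258 m/s


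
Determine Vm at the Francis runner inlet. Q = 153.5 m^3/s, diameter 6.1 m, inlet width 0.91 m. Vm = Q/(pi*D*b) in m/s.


Vm = 153.5 / (pi * 6.1 * 0.91) = 8.8021 m/s


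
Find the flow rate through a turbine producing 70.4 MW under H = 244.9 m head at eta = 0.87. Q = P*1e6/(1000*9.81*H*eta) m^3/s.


Q = 70.4 * 1e6 / (1000 * 9.81 * 244.9 * 0.87) = 33.6818 m^3/s


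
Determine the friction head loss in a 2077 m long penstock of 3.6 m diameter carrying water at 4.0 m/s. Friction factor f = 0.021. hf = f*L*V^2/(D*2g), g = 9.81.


hf = 0.021 * 2077 * 4.0^2 / (3.6 * 2 * 9.81) = 9.8804 m


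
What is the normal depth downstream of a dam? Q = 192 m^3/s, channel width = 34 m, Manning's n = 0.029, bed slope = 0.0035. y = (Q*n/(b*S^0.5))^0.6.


y = (192 * 0.029 / (34 * 0.0035^0.5))^0.6 = 1.8421 m


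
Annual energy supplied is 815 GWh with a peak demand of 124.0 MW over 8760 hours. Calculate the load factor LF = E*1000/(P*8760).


LF = 815 * 1000 / (124.0 * 8760) = 0.7503


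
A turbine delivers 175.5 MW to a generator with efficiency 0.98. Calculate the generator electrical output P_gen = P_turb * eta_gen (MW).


P_gen = 175.5 * 0.98 = 171.9900 MW


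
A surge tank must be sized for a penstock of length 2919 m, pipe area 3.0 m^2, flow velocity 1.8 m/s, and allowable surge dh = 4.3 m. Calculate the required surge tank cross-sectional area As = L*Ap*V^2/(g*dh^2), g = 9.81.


As = 2919 * 3.0 * 1.8^2 / (9.81 * 4.3^2) = 156.4208 m^2


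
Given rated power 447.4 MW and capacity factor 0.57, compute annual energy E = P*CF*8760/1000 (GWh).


E = 447.4 * 0.57 * 8760 / 1000 = 2233.9577 GWh


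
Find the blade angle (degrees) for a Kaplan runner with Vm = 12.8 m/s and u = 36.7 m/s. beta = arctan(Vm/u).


beta = arctan(12.8 / 36.7) = 19.2274 degrees


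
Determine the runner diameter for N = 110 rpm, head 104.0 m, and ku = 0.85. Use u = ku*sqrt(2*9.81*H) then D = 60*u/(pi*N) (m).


u = 0.85 * sqrt(2*9.81*104.0) = 38.3959 m/s
D = 60 * 38.3959 / (pi * 110) = 6.6664 m


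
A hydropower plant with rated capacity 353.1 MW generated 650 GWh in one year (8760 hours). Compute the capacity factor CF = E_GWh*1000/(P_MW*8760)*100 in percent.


CF = 650 * 1000 / (353.1 * 8760) * 100 = 21.0141 %


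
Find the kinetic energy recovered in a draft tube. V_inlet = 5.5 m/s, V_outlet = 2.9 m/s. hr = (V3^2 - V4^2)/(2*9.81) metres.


hr = (5.5^2 - 2.9^2) / (2*9.81) = 1.1131 m


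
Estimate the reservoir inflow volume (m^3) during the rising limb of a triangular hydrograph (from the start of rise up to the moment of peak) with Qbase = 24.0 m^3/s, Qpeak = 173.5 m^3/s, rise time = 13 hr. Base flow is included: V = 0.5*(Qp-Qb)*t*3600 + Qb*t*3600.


V = 0.5*(173.5 - 24.0)*13*3600 + 24.0*13*3600 = 4.6215e+06 m^3


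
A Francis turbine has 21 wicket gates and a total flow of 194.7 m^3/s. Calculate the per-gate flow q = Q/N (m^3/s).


q = 194.7 / 21 = 9.2714 m^3/s


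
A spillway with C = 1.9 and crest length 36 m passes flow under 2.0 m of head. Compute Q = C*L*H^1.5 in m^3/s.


Q = 1.9 * 36 * 2.0^1.5 = 193.4644 m^3/s


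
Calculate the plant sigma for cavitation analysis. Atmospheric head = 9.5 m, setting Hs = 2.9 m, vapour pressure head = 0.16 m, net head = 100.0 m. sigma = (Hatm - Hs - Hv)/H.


sigma = (9.5 - 2.9 - 0.16) / 100.0 = 0.0644


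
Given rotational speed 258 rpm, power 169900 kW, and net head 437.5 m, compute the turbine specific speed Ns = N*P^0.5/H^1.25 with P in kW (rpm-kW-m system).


Ns = 258 * 169900^0.5 / 437.5^1.25 = 53.1488


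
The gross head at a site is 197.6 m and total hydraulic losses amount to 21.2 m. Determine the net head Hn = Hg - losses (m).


Hn = 197.6 - 21.2 = 176.4000 m


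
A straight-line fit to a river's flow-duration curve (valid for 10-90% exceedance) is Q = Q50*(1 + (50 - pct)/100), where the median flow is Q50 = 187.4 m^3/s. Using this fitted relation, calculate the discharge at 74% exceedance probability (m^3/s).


Q = 187.4 * (1 + (50 - 74)/100) = 142.4240 m^3/s


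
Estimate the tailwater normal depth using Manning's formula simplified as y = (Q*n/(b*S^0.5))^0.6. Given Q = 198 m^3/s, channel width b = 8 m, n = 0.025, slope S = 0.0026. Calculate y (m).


y = (198 * 0.025 / (8 * 0.0026^0.5))^0.6 = 4.4711 m


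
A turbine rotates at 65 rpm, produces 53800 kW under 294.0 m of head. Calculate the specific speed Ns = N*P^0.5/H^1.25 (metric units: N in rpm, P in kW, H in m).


Ns = 65 * 53800^0.5 / 294.0^1.25 = 12.3843


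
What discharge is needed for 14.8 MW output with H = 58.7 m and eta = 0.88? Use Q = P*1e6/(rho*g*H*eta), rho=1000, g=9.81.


Q = 14.8 * 1e6 / (1000 * 9.81 * 58.7 * 0.88) = 29.2060 m^3/s


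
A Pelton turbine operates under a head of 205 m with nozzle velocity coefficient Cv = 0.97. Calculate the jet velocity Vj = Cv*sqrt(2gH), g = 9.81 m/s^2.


Vj = 0.97 * sqrt(2*9.81*205) = 61.5174 m/s


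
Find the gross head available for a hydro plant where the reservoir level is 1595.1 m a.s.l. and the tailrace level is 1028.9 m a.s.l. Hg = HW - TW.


Hg = 1595.1 - 1028.9 = 566.2000 m


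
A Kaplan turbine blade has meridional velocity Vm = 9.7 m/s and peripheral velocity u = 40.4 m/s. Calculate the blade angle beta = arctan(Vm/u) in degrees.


beta = arctan(9.7 / 40.4) = 13.5011 degrees


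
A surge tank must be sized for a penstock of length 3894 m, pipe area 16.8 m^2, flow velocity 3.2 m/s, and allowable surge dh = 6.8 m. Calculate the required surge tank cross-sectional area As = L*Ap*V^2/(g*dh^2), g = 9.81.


As = 3894 * 16.8 * 3.2^2 / (9.81 * 6.8^2) = 1476.7887 m^2


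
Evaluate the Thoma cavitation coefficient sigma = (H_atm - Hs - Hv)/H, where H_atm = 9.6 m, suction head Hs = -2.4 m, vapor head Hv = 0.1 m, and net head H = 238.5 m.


sigma = (9.6 - (-2.4) - 0.1) / 238.5 = 0.0499


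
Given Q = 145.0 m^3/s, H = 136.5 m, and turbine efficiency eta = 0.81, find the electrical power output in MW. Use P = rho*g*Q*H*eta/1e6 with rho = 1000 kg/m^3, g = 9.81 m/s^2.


P = 1000 * 9.81 * 145.0 * 136.5 * 0.81 / 1e6 = 157.2732 MW


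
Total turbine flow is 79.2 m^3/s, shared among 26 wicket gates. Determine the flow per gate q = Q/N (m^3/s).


q = 79.2 / 26 = 3.0462 m^3/s


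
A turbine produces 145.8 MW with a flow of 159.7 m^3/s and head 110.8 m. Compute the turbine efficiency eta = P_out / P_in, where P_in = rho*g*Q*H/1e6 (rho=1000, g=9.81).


P_in = 1000 * 9.81 * 159.7 * 110.8 / 1e6 = 173.5856 MW
eta = 145.8 / 173.5856 = 0.8399


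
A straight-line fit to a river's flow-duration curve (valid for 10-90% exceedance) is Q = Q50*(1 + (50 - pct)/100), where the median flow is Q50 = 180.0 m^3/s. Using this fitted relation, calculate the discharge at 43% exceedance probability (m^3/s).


Q = 180.0 * (1 + (50 - 43)/100) = 192.6000 m^3/s


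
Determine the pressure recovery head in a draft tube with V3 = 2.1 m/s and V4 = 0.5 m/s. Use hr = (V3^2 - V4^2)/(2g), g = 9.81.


hr = (2.1^2 - 0.5^2) / (2*9.81) = 0.2120 m


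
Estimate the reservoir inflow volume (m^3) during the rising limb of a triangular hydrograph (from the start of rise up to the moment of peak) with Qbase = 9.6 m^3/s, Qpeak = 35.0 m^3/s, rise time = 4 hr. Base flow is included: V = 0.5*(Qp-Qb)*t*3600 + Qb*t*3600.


V = 0.5*(35.0 - 9.6)*4*3600 + 9.6*4*3600 = 321120.0000 m^3


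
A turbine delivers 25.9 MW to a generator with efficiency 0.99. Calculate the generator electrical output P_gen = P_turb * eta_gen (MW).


P_gen = 25.9 * 0.99 = 25.6410 MW


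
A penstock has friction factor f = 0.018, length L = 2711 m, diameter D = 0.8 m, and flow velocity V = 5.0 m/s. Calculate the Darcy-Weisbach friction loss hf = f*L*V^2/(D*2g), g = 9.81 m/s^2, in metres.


hf = 0.018 * 2711 * 5.0^2 / (0.8 * 2 * 9.81) = 77.7236 m


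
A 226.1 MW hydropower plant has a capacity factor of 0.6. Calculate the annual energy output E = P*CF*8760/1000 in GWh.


E = 226.1 * 0.6 * 8760 / 1000 = 1188.3816 GWh


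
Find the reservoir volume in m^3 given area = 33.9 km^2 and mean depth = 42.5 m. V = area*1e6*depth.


V = 33.9 * 1e6 * 42.5 = 1.4408e+09 m^3


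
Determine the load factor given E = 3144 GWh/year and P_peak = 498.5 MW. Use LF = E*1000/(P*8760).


LF = 3144 * 1000 / (498.5 * 8760) = 0.7200
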